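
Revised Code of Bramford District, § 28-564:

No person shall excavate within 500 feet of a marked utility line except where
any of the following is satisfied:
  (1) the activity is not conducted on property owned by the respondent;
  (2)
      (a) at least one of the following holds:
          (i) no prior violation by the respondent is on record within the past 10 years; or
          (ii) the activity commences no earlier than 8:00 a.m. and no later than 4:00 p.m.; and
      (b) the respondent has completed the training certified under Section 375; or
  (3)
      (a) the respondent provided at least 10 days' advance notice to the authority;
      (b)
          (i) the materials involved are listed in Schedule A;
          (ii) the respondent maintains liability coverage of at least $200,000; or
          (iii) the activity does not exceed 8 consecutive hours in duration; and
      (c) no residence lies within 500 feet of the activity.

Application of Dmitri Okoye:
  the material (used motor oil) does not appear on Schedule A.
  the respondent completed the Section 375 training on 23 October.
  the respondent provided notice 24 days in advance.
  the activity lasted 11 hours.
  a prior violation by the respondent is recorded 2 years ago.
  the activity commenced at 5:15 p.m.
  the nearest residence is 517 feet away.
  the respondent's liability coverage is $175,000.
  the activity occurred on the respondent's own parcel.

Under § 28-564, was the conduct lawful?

No — unlawful.

(1) not (own property) — fails.
(i) no prior violation — not met.
(ii) start within hours — not satisfied.
So (a) is not satisfied (F OR F).
(b) training certified — met.
So (2) is not satisfied (F AND T).
(a) ≥10 days' notice — satisfied.
(i) Schedule A material — fails.
(ii) coverage ≥ $200,000 — not met.
(iii) ≤ 8 hrs duration — not satisfied.
So (b) is not satisfied (F OR F OR F).
(c) no residence in 500 ft — holds.
(3): T AND F AND T → false.
Overall = F OR F OR F = false.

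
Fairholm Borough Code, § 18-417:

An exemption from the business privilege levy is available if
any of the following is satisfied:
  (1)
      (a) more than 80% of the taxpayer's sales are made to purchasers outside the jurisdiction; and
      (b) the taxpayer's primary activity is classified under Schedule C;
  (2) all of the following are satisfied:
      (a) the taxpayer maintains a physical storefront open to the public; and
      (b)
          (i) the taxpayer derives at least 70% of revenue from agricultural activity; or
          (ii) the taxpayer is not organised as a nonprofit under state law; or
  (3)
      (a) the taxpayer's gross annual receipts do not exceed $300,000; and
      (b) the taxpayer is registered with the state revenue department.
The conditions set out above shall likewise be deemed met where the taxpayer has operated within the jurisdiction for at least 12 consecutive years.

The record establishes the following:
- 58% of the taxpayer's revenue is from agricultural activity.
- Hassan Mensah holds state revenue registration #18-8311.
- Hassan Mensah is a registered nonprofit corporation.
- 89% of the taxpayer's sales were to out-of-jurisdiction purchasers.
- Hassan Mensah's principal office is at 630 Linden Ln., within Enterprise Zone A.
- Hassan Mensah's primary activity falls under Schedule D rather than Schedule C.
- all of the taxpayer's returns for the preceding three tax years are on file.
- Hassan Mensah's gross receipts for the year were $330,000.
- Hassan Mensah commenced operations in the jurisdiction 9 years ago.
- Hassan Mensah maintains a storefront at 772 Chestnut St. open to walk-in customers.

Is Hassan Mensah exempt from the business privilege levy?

(a) >80% out-of-jur. sales — satisfied.
(b) Schedule C activity — not satisfied.
(1): T AND F → false.
(a) has storefront — satisfied.
(i) ≥70% agricultural — fails.
(ii) not (nonprofit) — fails.
(b) = F OR F = false.
(2) = T AND F = false.
(a) receipts ≤ $300,000 — not met.
(b) state-registered — holds.
(3): F AND T → false.
Overall = F OR F OR F = false.
Exception (≥ 12 yrs in jurisdiction) — not satisfied.
Result: main false OR exception false → false.

No — not exempt.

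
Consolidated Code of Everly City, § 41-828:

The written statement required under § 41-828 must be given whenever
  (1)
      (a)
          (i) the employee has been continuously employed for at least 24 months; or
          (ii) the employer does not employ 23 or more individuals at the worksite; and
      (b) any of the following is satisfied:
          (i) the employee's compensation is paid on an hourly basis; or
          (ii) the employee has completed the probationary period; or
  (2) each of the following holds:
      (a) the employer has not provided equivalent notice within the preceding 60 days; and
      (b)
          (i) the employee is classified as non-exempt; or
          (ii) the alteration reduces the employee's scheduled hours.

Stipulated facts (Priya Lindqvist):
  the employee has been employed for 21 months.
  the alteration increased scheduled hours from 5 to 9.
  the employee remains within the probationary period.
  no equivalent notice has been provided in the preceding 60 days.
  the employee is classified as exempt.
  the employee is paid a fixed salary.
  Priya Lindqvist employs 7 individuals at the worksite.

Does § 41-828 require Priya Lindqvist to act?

No — not required.

(i) tenure ≥ 24 mo. — not met.
(ii) not (≥ 23 at site) — satisfied.
(a) = F OR T = true.
(i) hourly-paid — fails.
(ii) past probation — fails.
(b): F OR F → false.
(1) = T AND F = false.
(a) no recent notice — satisfied.
(i) non-exempt — fails.
(ii) hours reduced — not satisfied.
(b): F OR F → false.
(2) = T AND F = false.
Overall: F OR F → false.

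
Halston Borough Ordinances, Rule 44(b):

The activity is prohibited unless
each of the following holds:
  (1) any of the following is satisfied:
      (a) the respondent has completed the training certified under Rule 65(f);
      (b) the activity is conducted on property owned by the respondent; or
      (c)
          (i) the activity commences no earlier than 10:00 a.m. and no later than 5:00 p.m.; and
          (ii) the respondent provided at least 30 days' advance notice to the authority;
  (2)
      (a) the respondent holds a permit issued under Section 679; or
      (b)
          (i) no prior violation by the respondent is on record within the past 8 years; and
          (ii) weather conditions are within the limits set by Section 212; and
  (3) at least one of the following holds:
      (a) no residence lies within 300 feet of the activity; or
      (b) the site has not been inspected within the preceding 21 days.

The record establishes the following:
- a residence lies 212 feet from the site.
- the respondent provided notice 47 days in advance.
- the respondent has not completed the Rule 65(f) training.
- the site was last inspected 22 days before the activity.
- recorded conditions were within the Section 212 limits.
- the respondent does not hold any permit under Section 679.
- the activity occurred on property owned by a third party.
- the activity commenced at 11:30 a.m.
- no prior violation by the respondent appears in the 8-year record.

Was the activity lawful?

(a) training certified — not met.
(b) own property — not met.
(i) start within hours — holds.
(ii) ≥30 days' notice — holds.
(c): T AND T → true.
So (1) is satisfied (F OR F OR T).
(a) holds permit — not satisfied.
(i) no prior violation — met.
(ii) weather ok — satisfied.
(b) = T AND T = true.
(2): F OR T → true.
(a) no residence in 300 ft — fails.
(b) not (site inspected) — met.
(3): F OR T → true.
So Overall is satisfied (T AND T AND T).

Yes — lawful.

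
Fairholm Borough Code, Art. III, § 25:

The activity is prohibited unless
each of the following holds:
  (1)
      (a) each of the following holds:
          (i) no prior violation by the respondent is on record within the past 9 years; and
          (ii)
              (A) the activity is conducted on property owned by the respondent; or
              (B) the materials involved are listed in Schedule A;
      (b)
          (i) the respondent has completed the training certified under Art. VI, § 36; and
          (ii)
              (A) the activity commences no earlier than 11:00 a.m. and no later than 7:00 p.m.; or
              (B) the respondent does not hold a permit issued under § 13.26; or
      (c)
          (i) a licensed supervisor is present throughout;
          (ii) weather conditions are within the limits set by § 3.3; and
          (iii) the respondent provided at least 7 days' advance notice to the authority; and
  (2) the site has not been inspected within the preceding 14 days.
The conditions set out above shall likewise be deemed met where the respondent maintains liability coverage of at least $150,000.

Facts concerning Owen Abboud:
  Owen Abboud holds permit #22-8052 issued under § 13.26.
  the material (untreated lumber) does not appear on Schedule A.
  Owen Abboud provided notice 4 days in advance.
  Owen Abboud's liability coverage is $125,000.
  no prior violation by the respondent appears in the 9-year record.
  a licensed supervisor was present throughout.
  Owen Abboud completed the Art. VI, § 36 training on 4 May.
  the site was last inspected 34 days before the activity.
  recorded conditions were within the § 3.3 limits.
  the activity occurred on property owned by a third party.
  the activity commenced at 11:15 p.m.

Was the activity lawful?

(i) no prior violation — met.
(A) own property — fails.
(B) Schedule A material — not satisfied.
(ii): F OR F → false.
So (a) is not satisfied (T AND F).
(i) training certified — holds.
(A) start within hours — not satisfied.
(B) not (holds permit) — not satisfied.
(ii): F OR F → false.
(b): T AND F → false.
(i) supervisor present — satisfied.
(ii) weather ok — holds.
(iii) ≥7 days' notice — not satisfied.
(c) = T AND T AND F = false.
(1) = F OR F OR F = false.
(2) not (site inspected) — holds.
So Overall is not satisfied (F AND T).
Exception (coverage ≥ $150,000) — not satisfied.
Result: main false OR exception false → false.

No — unlawful.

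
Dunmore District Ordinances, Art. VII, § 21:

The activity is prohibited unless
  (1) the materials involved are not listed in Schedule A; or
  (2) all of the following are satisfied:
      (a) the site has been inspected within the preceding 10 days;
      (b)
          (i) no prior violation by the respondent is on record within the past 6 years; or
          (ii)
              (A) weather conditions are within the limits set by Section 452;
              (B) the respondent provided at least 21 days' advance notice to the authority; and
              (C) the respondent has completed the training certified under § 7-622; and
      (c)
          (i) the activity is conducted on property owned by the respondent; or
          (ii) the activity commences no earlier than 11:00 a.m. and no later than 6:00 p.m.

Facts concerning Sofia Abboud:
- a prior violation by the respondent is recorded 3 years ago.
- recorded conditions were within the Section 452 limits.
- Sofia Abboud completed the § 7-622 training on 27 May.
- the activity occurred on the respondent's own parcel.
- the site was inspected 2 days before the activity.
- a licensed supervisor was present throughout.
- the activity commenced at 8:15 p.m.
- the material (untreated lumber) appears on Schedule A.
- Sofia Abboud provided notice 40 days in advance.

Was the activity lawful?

Yes — lawful.

(1) not (Schedule A material) — fails.
(a) site inspected — met.
(i) no prior violation — not met.
(A) weather ok — holds.
(B) ≥21 days' notice — satisfied.
(C) training certified — met.
(ii) = T AND T AND T = true.
(b): F OR T → true.
(i) own property — met.
(ii) start within hours — fails.
So (c) is satisfied (T OR F).
So (2) is satisfied (T AND T AND T).
Overall: F OR T → true.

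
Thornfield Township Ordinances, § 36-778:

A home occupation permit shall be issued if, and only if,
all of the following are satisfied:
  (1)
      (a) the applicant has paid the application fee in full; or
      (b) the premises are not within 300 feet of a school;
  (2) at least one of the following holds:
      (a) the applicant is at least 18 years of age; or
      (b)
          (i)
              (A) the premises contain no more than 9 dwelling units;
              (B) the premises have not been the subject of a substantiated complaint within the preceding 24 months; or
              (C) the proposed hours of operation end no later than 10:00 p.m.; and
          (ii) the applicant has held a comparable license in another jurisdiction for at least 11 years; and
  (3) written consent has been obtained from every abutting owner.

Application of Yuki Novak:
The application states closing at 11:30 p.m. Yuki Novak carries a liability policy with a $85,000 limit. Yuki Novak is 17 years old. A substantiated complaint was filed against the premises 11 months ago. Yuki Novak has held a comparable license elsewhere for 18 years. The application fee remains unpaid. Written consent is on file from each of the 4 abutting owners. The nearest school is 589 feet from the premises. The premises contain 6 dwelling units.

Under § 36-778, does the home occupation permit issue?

(a) fee paid — not satisfied.
(b) ≥300 ft from school — satisfied.
(1) = F OR T = true.
(a) age ≥ 18 — not met.
(A) ≤ 9 units — satisfied.
(B) no complaint in 24 mo. — not satisfied.
(C) closes by 10 p.m. — not satisfied.
So (i) is satisfied (T OR F OR F).
(ii) prior license ≥ 11 yr — holds.
So (b) is satisfied (T AND T).
So (2) is satisfied (F OR T).
(3) all abutters consent — met.
Overall = T AND T AND T = true.

Yes — granted.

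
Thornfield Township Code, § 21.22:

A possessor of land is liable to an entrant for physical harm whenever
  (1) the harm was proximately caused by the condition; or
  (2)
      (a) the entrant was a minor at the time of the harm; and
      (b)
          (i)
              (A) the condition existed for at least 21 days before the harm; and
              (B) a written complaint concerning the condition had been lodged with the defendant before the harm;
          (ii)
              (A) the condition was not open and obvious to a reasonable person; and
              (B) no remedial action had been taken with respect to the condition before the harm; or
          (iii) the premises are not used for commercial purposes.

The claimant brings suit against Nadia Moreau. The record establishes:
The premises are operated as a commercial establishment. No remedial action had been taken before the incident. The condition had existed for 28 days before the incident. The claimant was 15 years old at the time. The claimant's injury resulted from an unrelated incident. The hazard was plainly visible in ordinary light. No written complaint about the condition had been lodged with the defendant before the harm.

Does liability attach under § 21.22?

(1) proximate cause — not met.
(a) entrant a minor — holds.
(A) condition ≥21 days old — met.
(B) complaint lodged — not met.
So (i) is not satisfied (T AND F).
(A) not open/obvious — not met.
(B) no remedial action — holds.
(ii): F AND T → false.
(iii) not (commercial use) — not satisfied.
(b) = F OR F OR F = false.
So (2) is not satisfied (T AND F).
Overall: F OR F → false.

No — not liable.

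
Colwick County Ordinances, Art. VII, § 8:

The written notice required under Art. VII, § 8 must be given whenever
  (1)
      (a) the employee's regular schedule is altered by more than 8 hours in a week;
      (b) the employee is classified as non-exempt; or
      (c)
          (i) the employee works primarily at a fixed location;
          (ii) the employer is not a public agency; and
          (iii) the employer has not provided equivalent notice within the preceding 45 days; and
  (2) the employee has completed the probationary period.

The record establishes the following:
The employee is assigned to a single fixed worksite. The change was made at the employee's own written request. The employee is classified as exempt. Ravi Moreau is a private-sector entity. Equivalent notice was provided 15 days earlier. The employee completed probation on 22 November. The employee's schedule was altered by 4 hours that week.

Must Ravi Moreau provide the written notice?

No — not required.

(a) schedule shift > 8h — not satisfied.
(b) non-exempt — not met.
(i) fixed location — met.
(ii) not (public agency) — holds.
(iii) no recent notice — fails.
So (c) is not satisfied (T AND T AND F).
(1) = F OR F OR F = false.
(2) past probation — met.
So Overall is not satisfied (F AND T).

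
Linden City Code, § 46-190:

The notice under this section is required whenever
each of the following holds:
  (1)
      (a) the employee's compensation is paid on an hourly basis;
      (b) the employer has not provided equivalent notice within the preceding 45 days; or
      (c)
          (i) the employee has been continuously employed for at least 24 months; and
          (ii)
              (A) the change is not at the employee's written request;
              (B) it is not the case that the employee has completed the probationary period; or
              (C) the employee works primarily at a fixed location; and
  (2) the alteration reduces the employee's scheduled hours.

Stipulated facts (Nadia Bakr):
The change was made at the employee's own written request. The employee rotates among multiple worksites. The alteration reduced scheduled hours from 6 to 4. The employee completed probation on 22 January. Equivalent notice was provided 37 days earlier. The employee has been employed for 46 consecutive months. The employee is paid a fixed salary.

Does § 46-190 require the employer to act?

No — not required.

(a) hourly-paid — not met.
(b) no recent notice — not met.
(i) tenure ≥ 24 mo. — met.
(A) not employee-requested — not met.
(B) not (past probation) — not met.
(C) fixed location — fails.
(ii) = F OR F OR F = false.
(c) = T AND F = false.
(1): F OR F OR F → false.
(2) hours reduced — satisfied.
So Overall is not satisfied (F AND T).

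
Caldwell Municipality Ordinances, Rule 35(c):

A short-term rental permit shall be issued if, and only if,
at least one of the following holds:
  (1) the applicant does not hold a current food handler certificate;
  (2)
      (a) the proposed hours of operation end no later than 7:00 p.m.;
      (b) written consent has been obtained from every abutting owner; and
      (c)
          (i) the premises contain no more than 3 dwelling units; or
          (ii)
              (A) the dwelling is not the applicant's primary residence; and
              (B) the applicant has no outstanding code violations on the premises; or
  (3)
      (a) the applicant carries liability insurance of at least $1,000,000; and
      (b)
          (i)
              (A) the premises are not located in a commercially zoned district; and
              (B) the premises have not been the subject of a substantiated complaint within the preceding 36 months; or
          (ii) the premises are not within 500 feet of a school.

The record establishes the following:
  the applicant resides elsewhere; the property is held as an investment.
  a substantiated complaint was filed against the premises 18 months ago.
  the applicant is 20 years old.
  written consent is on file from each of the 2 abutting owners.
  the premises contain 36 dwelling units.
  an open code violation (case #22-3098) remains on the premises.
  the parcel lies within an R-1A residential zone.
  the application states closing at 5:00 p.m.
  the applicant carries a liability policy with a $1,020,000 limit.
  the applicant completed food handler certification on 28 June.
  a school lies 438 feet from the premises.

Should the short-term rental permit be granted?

No — denied.

(1) not (food handler cert.) — not satisfied.
(a) closes by 7 p.m. — holds.
(b) all abutters consent — holds.
(i) ≤ 3 units — not met.
(A) not (primary residence) — holds.
(B) no code violations — fails.
(ii): T AND F → false.
(c): F OR F → false.
(2) = T AND T AND F = false.
(a) insurance ≥ $1,000,000 — met.
(A) not (commercially zoned) — satisfied.
(B) no complaint in 36 mo. — not met.
(i): T AND F → false.
(ii) ≥500 ft from school — not satisfied.
So (b) is not satisfied (F OR F).
(3) = T AND F = false.
So Overall is not satisfied (F OR F OR F).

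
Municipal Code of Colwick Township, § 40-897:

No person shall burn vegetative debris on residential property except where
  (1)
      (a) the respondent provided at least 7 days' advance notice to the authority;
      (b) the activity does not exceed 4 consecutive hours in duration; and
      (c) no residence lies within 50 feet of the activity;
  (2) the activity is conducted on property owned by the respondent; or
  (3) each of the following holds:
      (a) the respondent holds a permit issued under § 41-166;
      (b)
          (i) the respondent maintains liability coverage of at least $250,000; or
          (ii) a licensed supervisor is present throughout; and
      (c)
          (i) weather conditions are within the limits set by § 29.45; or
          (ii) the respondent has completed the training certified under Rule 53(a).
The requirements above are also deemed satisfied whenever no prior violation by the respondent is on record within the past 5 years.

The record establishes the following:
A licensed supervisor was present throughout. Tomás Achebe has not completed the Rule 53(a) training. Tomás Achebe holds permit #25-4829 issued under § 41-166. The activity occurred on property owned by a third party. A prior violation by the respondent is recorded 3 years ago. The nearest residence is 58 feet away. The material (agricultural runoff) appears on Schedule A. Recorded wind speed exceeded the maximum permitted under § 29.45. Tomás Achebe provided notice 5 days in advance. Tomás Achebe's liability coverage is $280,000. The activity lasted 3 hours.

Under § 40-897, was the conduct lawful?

No — unlawful.

(a) ≥7 days' notice — fails.
(b) ≤ 4 hrs duration — satisfied.
(c) no residence in 50 ft — satisfied.
(1) = F AND T AND T = false.
(2) own property — fails.
(a) holds permit — satisfied.
(i) coverage ≥ $250,000 — satisfied.
(ii) supervisor present — met.
So (b) is satisfied (T OR T).
(i) weather ok — not satisfied.
(ii) training certified — fails.
(c) = F OR F = false.
(3) = T AND T AND F = false.
Overall = F OR F OR F = false.
Exception (no prior violation) — not satisfied.
Result: main false OR exception false → false.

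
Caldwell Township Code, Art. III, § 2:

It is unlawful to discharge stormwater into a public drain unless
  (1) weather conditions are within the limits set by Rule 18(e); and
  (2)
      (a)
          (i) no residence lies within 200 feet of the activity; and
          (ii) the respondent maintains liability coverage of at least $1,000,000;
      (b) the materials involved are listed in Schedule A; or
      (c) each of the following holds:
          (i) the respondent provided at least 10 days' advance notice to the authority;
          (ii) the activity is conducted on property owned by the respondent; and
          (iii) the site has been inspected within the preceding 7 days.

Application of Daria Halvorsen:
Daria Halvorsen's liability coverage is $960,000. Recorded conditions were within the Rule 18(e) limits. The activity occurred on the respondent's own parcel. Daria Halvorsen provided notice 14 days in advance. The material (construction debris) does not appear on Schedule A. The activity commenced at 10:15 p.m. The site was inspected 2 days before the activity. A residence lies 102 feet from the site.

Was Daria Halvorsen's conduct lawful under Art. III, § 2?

(1) weather ok — satisfied.
(i) no residence in 200 ft — not met.
(ii) coverage ≥ $1,000,000 — not met.
(a): F AND F → false.
(b) Schedule A material — fails.
(i) ≥10 days' notice — met.
(ii) own property — holds.
(iii) site inspected — met.
So (c) is satisfied (T AND T AND T).
(2) = F OR F OR T = true.
Overall: T AND T → true.

Yes — lawful.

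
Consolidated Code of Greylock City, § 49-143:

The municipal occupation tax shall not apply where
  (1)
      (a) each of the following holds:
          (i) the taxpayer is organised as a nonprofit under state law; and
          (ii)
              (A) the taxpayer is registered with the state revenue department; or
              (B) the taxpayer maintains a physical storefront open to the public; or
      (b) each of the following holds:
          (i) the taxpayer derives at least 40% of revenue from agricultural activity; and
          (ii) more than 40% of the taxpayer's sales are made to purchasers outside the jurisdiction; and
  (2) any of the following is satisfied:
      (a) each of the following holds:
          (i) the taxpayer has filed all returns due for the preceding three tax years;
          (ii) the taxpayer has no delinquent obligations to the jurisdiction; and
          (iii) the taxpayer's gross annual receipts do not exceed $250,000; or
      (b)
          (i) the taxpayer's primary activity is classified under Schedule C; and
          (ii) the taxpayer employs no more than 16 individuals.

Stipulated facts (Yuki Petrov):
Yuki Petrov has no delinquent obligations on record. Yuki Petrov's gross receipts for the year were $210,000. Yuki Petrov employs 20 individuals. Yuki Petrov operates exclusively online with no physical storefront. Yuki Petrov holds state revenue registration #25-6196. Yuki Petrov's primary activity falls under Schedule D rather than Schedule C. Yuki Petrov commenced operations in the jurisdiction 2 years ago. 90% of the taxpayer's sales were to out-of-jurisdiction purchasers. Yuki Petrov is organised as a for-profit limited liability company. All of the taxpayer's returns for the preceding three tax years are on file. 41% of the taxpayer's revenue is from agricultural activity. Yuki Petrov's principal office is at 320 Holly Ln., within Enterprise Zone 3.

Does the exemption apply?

Yes — exempt.

(i) nonprofit — not satisfied.
(A) state-registered — holds.
(B) has storefront — fails.
So (ii) is satisfied (T OR F).
(a) = F AND T = false.
(i) ≥40% agricultural — satisfied.
(ii) >40% out-of-jur. sales — satisfied.
So (b) is satisfied (T AND T).
So (1) is satisfied (F OR T).
(i) returns current — holds.
(ii) no delinquency — holds.
(iii) receipts ≤ $250,000 — holds.
So (a) is satisfied (T AND T AND T).
(i) Schedule C activity — fails.
(ii) ≤ 16 employees — fails.
(b) = F AND F = false.
So (2) is satisfied (T OR F).
So Overall is satisfied (T AND T).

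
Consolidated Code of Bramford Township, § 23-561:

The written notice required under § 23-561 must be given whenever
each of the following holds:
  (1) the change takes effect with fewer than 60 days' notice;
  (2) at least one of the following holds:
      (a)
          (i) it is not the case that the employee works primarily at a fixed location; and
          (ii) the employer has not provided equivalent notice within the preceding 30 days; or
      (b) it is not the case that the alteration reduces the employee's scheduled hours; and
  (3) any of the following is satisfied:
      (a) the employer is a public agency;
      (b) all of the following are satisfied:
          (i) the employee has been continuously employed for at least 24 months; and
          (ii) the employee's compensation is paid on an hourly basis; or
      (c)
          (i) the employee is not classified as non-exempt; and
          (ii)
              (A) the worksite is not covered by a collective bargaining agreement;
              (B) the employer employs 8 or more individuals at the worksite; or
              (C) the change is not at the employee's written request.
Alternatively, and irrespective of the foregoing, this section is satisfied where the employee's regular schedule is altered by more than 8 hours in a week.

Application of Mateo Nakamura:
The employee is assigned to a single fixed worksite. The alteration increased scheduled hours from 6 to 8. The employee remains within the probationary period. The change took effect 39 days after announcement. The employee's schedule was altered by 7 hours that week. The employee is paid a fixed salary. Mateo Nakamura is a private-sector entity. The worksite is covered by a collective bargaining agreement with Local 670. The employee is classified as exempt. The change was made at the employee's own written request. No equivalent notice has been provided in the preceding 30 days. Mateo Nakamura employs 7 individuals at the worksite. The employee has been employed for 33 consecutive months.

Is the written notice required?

(1) < 60 days' notice — satisfied.
(i) not (fixed location) — not satisfied.
(ii) no recent notice — satisfied.
(a): F AND T → false.
(b) not (hours reduced) — satisfied.
(2) = F OR T = true.
(a) public agency — fails.
(i) tenure ≥ 24 mo. — holds.
(ii) hourly-paid — fails.
So (b) is not satisfied (T AND F).
(i) not (non-exempt) — holds.
(A) no CBA — not met.
(B) ≥ 8 at site — fails.
(C) not employee-requested — not met.
(ii) = F OR F OR F = false.
So (c) is not satisfied (T AND F).
So (3) is not satisfied (F OR F OR F).
So Overall is not satisfied (T AND T AND F).
Exception (schedule shift > 8h) — not satisfied.
Result: main false OR exception false → false.

No — not required.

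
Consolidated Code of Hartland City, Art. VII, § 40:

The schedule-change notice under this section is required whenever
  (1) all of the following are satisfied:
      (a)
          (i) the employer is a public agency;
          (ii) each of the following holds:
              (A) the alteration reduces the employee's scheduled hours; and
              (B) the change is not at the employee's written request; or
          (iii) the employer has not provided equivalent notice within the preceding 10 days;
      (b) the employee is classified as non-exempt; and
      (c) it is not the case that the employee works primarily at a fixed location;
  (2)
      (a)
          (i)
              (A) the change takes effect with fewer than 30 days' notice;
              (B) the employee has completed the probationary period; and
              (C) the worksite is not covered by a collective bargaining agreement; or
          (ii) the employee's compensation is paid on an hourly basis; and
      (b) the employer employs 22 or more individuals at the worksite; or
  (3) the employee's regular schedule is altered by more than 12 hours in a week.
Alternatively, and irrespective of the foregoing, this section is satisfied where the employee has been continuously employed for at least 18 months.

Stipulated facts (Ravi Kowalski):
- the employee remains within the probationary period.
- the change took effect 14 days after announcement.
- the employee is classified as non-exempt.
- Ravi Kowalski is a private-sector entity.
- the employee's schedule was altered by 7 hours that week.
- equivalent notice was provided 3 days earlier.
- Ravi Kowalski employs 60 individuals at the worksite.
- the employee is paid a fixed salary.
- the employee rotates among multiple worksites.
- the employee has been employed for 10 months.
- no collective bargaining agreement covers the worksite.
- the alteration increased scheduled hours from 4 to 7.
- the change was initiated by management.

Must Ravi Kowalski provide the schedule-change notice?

No — not required.

(i) public agency — fails.
(A) hours reduced — fails.
(B) not employee-requested — met.
(ii): F AND T → false.
(iii) no recent notice — not met.
(a) = F OR F OR F = false.
(b) non-exempt — holds.
(c) not (fixed location) — holds.
(1) = F AND T AND T = false.
(A) < 30 days' notice — holds.
(B) past probation — not satisfied.
(C) no CBA — met.
(i) = T AND F AND T = false.
(ii) hourly-paid — not satisfied.
(a): F OR F → false.
(b) ≥ 22 at site — met.
(2): F AND T → false.
(3) schedule shift > 12h — fails.
So Overall is not satisfied (F OR F OR F).
Exception (tenure ≥ 18 mo.) — not satisfied.
Result: main false OR exception false → false.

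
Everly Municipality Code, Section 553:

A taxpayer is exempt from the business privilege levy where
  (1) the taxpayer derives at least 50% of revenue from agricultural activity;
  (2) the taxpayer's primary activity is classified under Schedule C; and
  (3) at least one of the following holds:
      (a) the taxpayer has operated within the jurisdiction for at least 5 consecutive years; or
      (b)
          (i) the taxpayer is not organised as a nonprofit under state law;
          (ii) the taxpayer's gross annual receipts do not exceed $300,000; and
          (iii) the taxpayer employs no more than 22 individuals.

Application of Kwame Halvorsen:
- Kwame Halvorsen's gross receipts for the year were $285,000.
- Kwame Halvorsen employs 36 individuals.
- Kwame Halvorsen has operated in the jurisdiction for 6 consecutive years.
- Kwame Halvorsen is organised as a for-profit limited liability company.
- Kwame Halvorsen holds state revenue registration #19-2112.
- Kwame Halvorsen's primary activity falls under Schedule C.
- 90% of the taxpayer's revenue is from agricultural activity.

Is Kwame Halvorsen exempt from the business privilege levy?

(1) ≥50% agricultural — met.
(2) Schedule C activity — met.
(a) ≥ 5 yrs in jurisdiction — satisfied.
(i) not (nonprofit) — satisfied.
(ii) receipts ≤ $300,000 — met.
(iii) ≤ 22 employees — not satisfied.
(b) = T AND T AND F = false.
So (3) is satisfied (T OR F).
Overall: T AND T AND T → true.

Yes — exempt.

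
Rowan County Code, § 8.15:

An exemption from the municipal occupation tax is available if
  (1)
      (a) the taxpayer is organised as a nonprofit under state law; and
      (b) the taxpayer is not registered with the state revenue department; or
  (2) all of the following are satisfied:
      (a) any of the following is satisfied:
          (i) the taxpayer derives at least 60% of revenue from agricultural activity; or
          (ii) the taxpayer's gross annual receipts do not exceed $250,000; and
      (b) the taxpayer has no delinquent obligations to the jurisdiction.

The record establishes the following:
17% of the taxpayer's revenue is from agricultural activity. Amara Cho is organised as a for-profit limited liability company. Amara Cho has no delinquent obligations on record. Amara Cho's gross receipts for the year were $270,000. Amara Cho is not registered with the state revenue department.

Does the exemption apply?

No — not exempt.

(a) nonprofit — fails.
(b) not (state-registered) — holds.
(1) = F AND T = false.
(i) ≥60% agricultural — fails.
(ii) receipts ≤ $250,000 — not met.
(a): F OR F → false.
(b) no delinquency — met.
(2) = F AND T = false.
So Overall is not satisfied (F OR F).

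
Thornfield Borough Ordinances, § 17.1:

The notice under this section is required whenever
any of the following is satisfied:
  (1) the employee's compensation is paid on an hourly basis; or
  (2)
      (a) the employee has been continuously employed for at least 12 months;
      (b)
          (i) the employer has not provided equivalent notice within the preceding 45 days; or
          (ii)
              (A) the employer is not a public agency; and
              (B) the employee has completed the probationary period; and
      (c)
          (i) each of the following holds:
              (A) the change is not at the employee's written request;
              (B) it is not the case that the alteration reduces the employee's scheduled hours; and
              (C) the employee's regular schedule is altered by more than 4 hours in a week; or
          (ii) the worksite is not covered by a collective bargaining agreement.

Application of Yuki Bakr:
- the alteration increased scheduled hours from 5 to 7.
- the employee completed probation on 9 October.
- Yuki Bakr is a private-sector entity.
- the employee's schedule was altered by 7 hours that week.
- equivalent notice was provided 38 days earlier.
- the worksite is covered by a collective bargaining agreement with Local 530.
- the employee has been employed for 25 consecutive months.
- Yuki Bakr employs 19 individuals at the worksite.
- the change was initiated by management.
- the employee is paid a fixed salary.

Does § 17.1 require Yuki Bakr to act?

(1) hourly-paid — not met.
(a) tenure ≥ 12 mo. — satisfied.
(i) no recent notice — fails.
(A) not (public agency) — holds.
(B) past probation — met.
So (ii) is satisfied (T AND T).
(b): F OR T → true.
(A) not employee-requested — holds.
(B) not (hours reduced) — holds.
(C) schedule shift > 4h — satisfied.
(i): T AND T AND T → true.
(ii) no CBA — not satisfied.
(c): T OR F → true.
(2) = T AND T AND T = true.
So Overall is satisfied (F OR T).

Yes — required.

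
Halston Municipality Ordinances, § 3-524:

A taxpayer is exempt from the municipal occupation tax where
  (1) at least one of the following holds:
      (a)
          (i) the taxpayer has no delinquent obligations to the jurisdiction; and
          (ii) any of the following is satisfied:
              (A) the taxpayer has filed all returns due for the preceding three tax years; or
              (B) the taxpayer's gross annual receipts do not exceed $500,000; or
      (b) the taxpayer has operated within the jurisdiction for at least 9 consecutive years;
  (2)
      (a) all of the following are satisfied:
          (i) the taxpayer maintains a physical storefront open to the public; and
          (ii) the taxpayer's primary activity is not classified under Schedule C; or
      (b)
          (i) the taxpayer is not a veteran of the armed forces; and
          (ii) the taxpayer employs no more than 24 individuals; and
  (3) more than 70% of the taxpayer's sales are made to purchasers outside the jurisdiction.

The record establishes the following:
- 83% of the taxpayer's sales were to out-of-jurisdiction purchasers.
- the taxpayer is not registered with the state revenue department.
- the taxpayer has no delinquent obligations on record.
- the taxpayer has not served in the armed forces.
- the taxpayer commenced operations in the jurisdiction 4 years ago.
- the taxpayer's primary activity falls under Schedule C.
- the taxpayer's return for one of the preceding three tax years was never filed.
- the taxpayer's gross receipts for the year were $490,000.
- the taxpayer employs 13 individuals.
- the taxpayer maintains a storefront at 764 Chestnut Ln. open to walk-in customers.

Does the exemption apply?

Yes — exempt.

(i) no delinquency — met.
(A) returns current — not met.
(B) receipts ≤ $500,000 — met.
(ii) = F OR T = true.
(a): T AND T → true.
(b) ≥ 9 yrs in jurisdiction — fails.
So (1) is satisfied (T OR F).
(i) has storefront — met.
(ii) not (Schedule C activity) — fails.
(a) = T AND F = false.
(i) not (veteran) — holds.
(ii) ≤ 24 employees — holds.
(b) = T AND T = true.
So (2) is satisfied (F OR T).
(3) >70% out-of-jur. sales — met.
Overall = T AND T AND T = true.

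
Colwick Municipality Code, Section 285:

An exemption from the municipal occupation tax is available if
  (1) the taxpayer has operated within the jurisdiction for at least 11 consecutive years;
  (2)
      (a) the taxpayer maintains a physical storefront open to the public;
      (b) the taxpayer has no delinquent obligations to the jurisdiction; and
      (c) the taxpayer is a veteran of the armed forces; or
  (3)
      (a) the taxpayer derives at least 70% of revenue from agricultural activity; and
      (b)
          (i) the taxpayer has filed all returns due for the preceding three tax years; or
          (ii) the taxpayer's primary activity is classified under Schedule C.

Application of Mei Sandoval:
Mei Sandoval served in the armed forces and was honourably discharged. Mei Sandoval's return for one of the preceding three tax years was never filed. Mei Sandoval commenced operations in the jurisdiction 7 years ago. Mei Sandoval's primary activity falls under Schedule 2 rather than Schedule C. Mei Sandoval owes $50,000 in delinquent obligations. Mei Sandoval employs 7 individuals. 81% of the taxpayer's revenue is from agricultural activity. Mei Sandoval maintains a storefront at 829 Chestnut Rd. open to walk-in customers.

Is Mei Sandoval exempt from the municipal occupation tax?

(1) ≥ 11 yrs in jurisdiction — fails.
(a) has storefront — met.
(b) no delinquency — not met.
(c) veteran — satisfied.
So (2) is not satisfied (T AND F AND T).
(a) ≥70% agricultural — met.
(i) returns current — not satisfied.
(ii) Schedule C activity — not met.
So (b) is not satisfied (F OR F).
(3): T AND F → false.
Overall: F OR F OR F → false.

No — not exempt.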